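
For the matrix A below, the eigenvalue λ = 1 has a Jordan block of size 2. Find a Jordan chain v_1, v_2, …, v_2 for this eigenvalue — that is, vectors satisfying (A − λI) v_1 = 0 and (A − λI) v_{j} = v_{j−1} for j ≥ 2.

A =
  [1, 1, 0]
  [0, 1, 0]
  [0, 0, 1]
A Jordan chain for λ = 1 of length 2:
v_1 = (1, 0, 0)ᵀ
v_2 = (0, 1, 0)ᵀ

Let N = A − (1)·I. We want v_2 with N^2 v_2 = 0 but N^1 v_2 ≠ 0; then v_{j-1} := N · v_j for j = 2, …, 2.

Pick v_2 = (0, 1, 0)ᵀ.
Then v_1 = N · v_2 = (1, 0, 0)ᵀ.

Sanity check: (A − (1)·I) v_1 = (0, 0, 0)ᵀ = 0. ✓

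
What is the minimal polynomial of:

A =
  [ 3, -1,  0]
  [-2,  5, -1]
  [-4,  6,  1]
x^3 - 9*x^2 + 27*x - 27

The characteristic polynomial is χ_A(x) = (x - 3)^3, so the eigenvalues are known. The minimal polynomial is
  m_A(x) = Π_λ (x − λ)^{k_λ}
where k_λ is the size of the *largest* Jordan block for λ (equivalently, the smallest k with (A − λI)^k v = 0 for every generalised eigenvector v of λ).

  λ = 3: largest Jordan block has size 3, contributing (x − 3)^3

So m_A(x) = (x - 3)^3 = x^3 - 9*x^2 + 27*x - 27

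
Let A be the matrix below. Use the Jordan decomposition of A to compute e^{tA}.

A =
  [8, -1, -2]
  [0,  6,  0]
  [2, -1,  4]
e^{tA} =
  [2*t*exp(6*t) + exp(6*t), -t*exp(6*t), -2*t*exp(6*t)]
  [0, exp(6*t), 0]
  [2*t*exp(6*t), -t*exp(6*t), -2*t*exp(6*t) + exp(6*t)]

Strategy: write A = P · J · P⁻¹ where J is a Jordan canonical form, so e^{tA} = P · e^{tJ} · P⁻¹, and e^{tJ} can be computed block-by-block.

A has Jordan form
J =
  [6, 1, 0]
  [0, 6, 0]
  [0, 0, 6]
(up to reordering of blocks).

Per-block formulas:
  For a 1×1 block at λ = 6: exp(t · [6]) = [e^(6t)].
  For a 2×2 Jordan block J_2(6): exp(t · J_2(6)) = e^(6t)·(I + t·N), where N is the 2×2 nilpotent shift.

After assembling e^{tJ} and conjugating by P, we get:

e^{tA} =
  [2*t*exp(6*t) + exp(6*t), -t*exp(6*t), -2*t*exp(6*t)]
  [0, exp(6*t), 0]
  [2*t*exp(6*t), -t*exp(6*t), -2*t*exp(6*t) + exp(6*t)]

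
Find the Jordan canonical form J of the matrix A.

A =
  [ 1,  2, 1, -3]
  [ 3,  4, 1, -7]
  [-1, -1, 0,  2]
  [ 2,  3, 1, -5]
J_2(0) ⊕ J_2(0)

The characteristic polynomial is
  det(x·I − A) = x^4

Eigenvalues and multiplicities (the geometric multiplicity of λ is n − rank(A − λI), which equals the number of Jordan blocks for λ):
  λ = 0: algebraic multiplicity = 4, geometric multiplicity = 2

Determining the block sizes for each eigenvalue:
  λ = 0: with am = 4 and gm = 2, the partition is not yet determined (e.g. several partitions of 4 into 2 parts exist). Let N = A − (0)·I. Computing rank(N^1) = 2, rank(N^2) = 0; the number of blocks of size ≥ j is rank(N^{j−1}) − rank(N^j), giving [2, 2]. So we have 2 block(s) of size 2 → block sizes [2, 2]

Assembling the blocks gives a Jordan form
J =
  [0, 1, 0, 0]
  [0, 0, 0, 0]
  [0, 0, 0, 1]
  [0, 0, 0, 0]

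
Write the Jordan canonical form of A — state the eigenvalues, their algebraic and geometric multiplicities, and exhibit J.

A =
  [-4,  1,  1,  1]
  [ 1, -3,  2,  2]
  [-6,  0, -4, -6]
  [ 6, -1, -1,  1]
J_3(-4) ⊕ J_1(2)

The characteristic polynomial is
  det(x·I − A) = x^4 + 10*x^3 + 24*x^2 - 32*x - 128 = (x - 2)*(x + 4)^3

Eigenvalues and multiplicities (the geometric multiplicity of λ is n − rank(A − λI), which equals the number of Jordan blocks for λ):
  λ = -4: algebraic multiplicity = 3, geometric multiplicity = 1
  λ = 2: algebraic multiplicity = 1, geometric multiplicity = 1

Determining the block sizes for each eigenvalue:
  λ = -4: one block (gm = 1), so the single block has size am = 3 → block sizes [3]
  λ = 2: one block (gm = 1), so the single block has size am = 1 → block sizes [1]

Assembling the blocks gives a Jordan form
J =
  [-4,  1,  0, 0]
  [ 0, -4,  1, 0]
  [ 0,  0, -4, 0]
  [ 0,  0,  0, 2]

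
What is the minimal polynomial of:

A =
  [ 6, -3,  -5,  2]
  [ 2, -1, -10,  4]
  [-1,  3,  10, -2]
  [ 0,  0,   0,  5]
x^2 - 10*x + 25

The characteristic polynomial is χ_A(x) = (x - 5)^4, so the eigenvalues are known. The minimal polynomial is
  m_A(x) = Π_λ (x − λ)^{k_λ}
where k_λ is the size of the *largest* Jordan block for λ (equivalently, the smallest k with (A − λI)^k v = 0 for every generalised eigenvector v of λ).

  λ = 5: largest Jordan block has size 2, contributing (x − 5)^2

So m_A(x) = (x - 5)^2 = x^2 - 10*x + 25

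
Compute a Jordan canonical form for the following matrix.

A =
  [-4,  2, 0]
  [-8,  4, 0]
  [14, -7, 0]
J_2(0) ⊕ J_1(0)

The characteristic polynomial is
  det(x·I − A) = x^3

Eigenvalues and multiplicities (the geometric multiplicity of λ is n − rank(A − λI), which equals the number of Jordan blocks for λ):
  λ = 0: algebraic multiplicity = 3, geometric multiplicity = 2

Determining the block sizes for each eigenvalue:
  λ = 0: 2 blocks summing to 3 forces exactly one block of size 2 and the rest size 1 → block sizes [2, 1]

Assembling the blocks gives a Jordan form
J =
  [0, 1, 0]
  [0, 0, 0]
  [0, 0, 0]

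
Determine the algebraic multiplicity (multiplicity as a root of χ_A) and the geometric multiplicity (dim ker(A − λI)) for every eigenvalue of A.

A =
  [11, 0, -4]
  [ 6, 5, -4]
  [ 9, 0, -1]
λ = 5: alg = 3, geom = 2

Step 1 — factor the characteristic polynomial to read off the algebraic multiplicities:
  χ_A(x) = (x - 5)^3

Step 2 — compute geometric multiplicities via the rank-nullity identity g(λ) = n − rank(A − λI):
  rank(A − (5)·I) = 1, so dim ker(A − (5)·I) = n − 1 = 2

Summary:
  λ = 5: algebraic multiplicity = 3, geometric multiplicity = 2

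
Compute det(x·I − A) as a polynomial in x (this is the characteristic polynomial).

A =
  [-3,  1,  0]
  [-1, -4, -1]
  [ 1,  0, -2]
x^3 + 9*x^2 + 27*x + 27

Expanding det(x·I − A) (e.g. by cofactor expansion or by noting that A is similar to its Jordan form J, which has the same characteristic polynomial as A) gives
  χ_A(x) = x^3 + 9*x^2 + 27*x + 27
which factors as (x + 3)^3. The eigenvalues (with algebraic multiplicities) are λ = -3 with multiplicity 3.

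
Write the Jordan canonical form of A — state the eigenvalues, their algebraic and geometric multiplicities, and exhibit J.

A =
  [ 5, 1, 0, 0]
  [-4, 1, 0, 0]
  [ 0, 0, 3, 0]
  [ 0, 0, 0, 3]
J_2(3) ⊕ J_1(3) ⊕ J_1(3)

The characteristic polynomial is
  det(x·I − A) = x^4 - 12*x^3 + 54*x^2 - 108*x + 81 = (x - 3)^4

Eigenvalues and multiplicities (the geometric multiplicity of λ is n − rank(A − λI), which equals the number of Jordan blocks for λ):
  λ = 3: algebraic multiplicity = 4, geometric multiplicity = 3

Determining the block sizes for each eigenvalue:
  λ = 3: 3 blocks summing to 4 forces exactly one block of size 2 and the rest size 1 → block sizes [2, 1, 1]

Assembling the blocks gives a Jordan form
J =
  [3, 1, 0, 0]
  [0, 3, 0, 0]
  [0, 0, 3, 0]
  [0, 0, 0, 3]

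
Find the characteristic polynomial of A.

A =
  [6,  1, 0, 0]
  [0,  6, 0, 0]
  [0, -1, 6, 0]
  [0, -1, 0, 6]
x^4 - 24*x^3 + 216*x^2 - 864*x + 1296

Expanding det(x·I − A) (e.g. by cofactor expansion or by noting that A is similar to its Jordan form J, which has the same characteristic polynomial as A) gives
  χ_A(x) = x^4 - 24*x^3 + 216*x^2 - 864*x + 1296
which factors as (x - 6)^4. The eigenvalues (with algebraic multiplicities) are λ = 6 with multiplicity 4.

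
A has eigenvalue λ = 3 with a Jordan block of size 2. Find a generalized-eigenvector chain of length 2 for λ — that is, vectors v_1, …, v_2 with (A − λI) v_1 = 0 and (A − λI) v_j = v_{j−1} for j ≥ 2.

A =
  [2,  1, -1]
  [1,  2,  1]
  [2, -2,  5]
A Jordan chain for λ = 3 of length 2:
v_1 = (-1, 1, 2)ᵀ
v_2 = (1, 0, 0)ᵀ

Let N = A − (3)·I. We want v_2 with N^2 v_2 = 0 but N^1 v_2 ≠ 0; then v_{j-1} := N · v_j for j = 2, …, 2.

Pick v_2 = (1, 0, 0)ᵀ.
Then v_1 = N · v_2 = (-1, 1, 2)ᵀ.

Sanity check: (A − (3)·I) v_1 = (0, 0, 0)ᵀ = 0. ✓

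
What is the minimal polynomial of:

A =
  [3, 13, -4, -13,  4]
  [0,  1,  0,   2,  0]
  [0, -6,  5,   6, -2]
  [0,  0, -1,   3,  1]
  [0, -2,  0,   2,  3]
x^3 - 9*x^2 + 27*x - 27

The characteristic polynomial is χ_A(x) = (x - 3)^5, so the eigenvalues are known. The minimal polynomial is
  m_A(x) = Π_λ (x − λ)^{k_λ}
where k_λ is the size of the *largest* Jordan block for λ (equivalently, the smallest k with (A − λI)^k v = 0 for every generalised eigenvector v of λ).

  λ = 3: largest Jordan block has size 3, contributing (x − 3)^3

So m_A(x) = (x - 3)^3 = x^3 - 9*x^2 + 27*x - 27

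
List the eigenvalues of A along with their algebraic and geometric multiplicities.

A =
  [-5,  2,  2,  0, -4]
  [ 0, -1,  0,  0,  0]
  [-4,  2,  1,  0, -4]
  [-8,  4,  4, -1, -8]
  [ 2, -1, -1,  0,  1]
λ = -1: alg = 5, geom = 4

Step 1 — factor the characteristic polynomial to read off the algebraic multiplicities:
  χ_A(x) = (x + 1)^5

Step 2 — compute geometric multiplicities via the rank-nullity identity g(λ) = n − rank(A − λI):
  rank(A − (-1)·I) = 1, so dim ker(A − (-1)·I) = n − 1 = 4

Summary:
  λ = -1: algebraic multiplicity = 5, geometric multiplicity = 4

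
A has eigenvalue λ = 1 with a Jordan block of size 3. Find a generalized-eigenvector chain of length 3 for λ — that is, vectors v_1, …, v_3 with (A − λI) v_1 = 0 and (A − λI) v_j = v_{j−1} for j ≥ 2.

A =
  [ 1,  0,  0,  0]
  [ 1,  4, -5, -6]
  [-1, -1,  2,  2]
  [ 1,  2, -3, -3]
A Jordan chain for λ = 1 of length 3:
v_1 = (0, 2, 0, 1)ᵀ
v_2 = (0, 1, -1, 1)ᵀ
v_3 = (1, 0, 0, 0)ᵀ

Let N = A − (1)·I. We want v_3 with N^3 v_3 = 0 but N^2 v_3 ≠ 0; then v_{j-1} := N · v_j for j = 3, …, 2.

Pick v_3 = (1, 0, 0, 0)ᵀ.
Then v_2 = N · v_3 = (0, 1, -1, 1)ᵀ.
Then v_1 = N · v_2 = (0, 2, 0, 1)ᵀ.

Sanity check: (A − (1)·I) v_1 = (0, 0, 0, 0)ᵀ = 0. ✓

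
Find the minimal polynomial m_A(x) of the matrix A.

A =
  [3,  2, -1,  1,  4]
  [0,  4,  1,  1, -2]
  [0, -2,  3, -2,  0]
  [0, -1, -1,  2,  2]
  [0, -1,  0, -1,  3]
x^3 - 9*x^2 + 27*x - 27

The characteristic polynomial is χ_A(x) = (x - 3)^5, so the eigenvalues are known. The minimal polynomial is
  m_A(x) = Π_λ (x − λ)^{k_λ}
where k_λ is the size of the *largest* Jordan block for λ (equivalently, the smallest k with (A − λI)^k v = 0 for every generalised eigenvector v of λ).

  λ = 3: largest Jordan block has size 3, contributing (x − 3)^3

So m_A(x) = (x - 3)^3 = x^3 - 9*x^2 + 27*x - 27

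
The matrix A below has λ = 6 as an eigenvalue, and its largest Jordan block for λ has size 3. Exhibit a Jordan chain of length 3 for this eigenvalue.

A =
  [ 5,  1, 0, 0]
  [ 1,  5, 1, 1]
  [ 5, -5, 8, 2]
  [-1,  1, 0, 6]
A Jordan chain for λ = 6 of length 3:
v_1 = (2, 2, -2, 2)ᵀ
v_2 = (-1, 1, 5, -1)ᵀ
v_3 = (1, 0, 0, 0)ᵀ

Let N = A − (6)·I. We want v_3 with N^3 v_3 = 0 but N^2 v_3 ≠ 0; then v_{j-1} := N · v_j for j = 3, …, 2.

Pick v_3 = (1, 0, 0, 0)ᵀ.
Then v_2 = N · v_3 = (-1, 1, 5, -1)ᵀ.
Then v_1 = N · v_2 = (2, 2, -2, 2)ᵀ.

Sanity check: (A − (6)·I) v_1 = (0, 0, 0, 0)ᵀ = 0. ✓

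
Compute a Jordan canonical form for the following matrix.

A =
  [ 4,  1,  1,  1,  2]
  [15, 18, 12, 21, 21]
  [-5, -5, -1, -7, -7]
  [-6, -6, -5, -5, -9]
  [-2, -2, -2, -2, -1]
J_3(3) ⊕ J_1(3) ⊕ J_1(3)

The characteristic polynomial is
  det(x·I − A) = x^5 - 15*x^4 + 90*x^3 - 270*x^2 + 405*x - 243 = (x - 3)^5

Eigenvalues and multiplicities (the geometric multiplicity of λ is n − rank(A − λI), which equals the number of Jordan blocks for λ):
  λ = 3: algebraic multiplicity = 5, geometric multiplicity = 3

Determining the block sizes for each eigenvalue:
  λ = 3: with am = 5 and gm = 3, the partition is not yet determined (e.g. several partitions of 5 into 3 parts exist). Let N = A − (3)·I. Computing rank(N^1) = 2, rank(N^2) = 1, rank(N^3) = 0; the number of blocks of size ≥ j is rank(N^{j−1}) − rank(N^j), giving [3, 1, 1]. So we have 1 block(s) of size 3, 2 block(s) of size 1 → block sizes [3, 1, 1]

Assembling the blocks gives a Jordan form
J =
  [3, 1, 0, 0, 0]
  [0, 3, 1, 0, 0]
  [0, 0, 3, 0, 0]
  [0, 0, 0, 3, 0]
  [0, 0, 0, 0, 3]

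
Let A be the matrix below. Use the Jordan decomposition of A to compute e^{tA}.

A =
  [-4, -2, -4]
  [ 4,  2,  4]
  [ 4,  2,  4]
e^{tA} =
  [3 - 2*exp(2*t), 1 - exp(2*t), 2 - 2*exp(2*t)]
  [2*exp(2*t) - 2, exp(2*t), 2*exp(2*t) - 2]
  [2*exp(2*t) - 2, exp(2*t) - 1, 2*exp(2*t) - 1]

Strategy: write A = P · J · P⁻¹ where J is a Jordan canonical form, so e^{tA} = P · e^{tJ} · P⁻¹, and e^{tJ} can be computed block-by-block.

A has Jordan form
J =
  [0, 0, 0]
  [0, 0, 0]
  [0, 0, 2]
(up to reordering of blocks).

Per-block formulas:
  For a 1×1 block at λ = 2: exp(t · [2]) = [e^(2t)].
  For a 1×1 block at λ = 0: exp(t · [0]) = [e^(0t)].

After assembling e^{tJ} and conjugating by P, we get:

e^{tA} =
  [3 - 2*exp(2*t), 1 - exp(2*t), 2 - 2*exp(2*t)]
  [2*exp(2*t) - 2, exp(2*t), 2*exp(2*t) - 2]
  [2*exp(2*t) - 2, exp(2*t) - 1, 2*exp(2*t) - 1]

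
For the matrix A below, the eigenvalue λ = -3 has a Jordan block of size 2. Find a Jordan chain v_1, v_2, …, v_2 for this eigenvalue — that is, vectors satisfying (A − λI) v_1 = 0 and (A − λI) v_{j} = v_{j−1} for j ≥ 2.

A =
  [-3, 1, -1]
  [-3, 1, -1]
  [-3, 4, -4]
A Jordan chain for λ = -3 of length 2:
v_1 = (1, 1, 1)ᵀ
v_2 = (1, 1, 0)ᵀ

Let N = A − (-3)·I. We want v_2 with N^2 v_2 = 0 but N^1 v_2 ≠ 0; then v_{j-1} := N · v_j for j = 2, …, 2.

Pick v_2 = (1, 1, 0)ᵀ.
Then v_1 = N · v_2 = (1, 1, 1)ᵀ.

Sanity check: (A − (-3)·I) v_1 = (0, 0, 0)ᵀ = 0. ✓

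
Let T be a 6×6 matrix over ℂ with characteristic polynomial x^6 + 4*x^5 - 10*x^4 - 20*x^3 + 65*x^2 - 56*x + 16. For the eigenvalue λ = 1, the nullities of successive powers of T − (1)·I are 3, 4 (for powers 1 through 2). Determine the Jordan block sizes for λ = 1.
Block sizes for λ = 1: [2, 1, 1]

From the dimensions of kernels of powers, the number of Jordan blocks of size at least j is d_j − d_{j−1} where d_j = dim ker(N^j) (with d_0 = 0). Computing the differences gives [3, 1].
The number of blocks of size exactly k is (#blocks of size ≥ k) − (#blocks of size ≥ k + 1), so the partition is: 2 block(s) of size 1, 1 block(s) of size 2.
In nonincreasing order the block sizes are [2, 1, 1].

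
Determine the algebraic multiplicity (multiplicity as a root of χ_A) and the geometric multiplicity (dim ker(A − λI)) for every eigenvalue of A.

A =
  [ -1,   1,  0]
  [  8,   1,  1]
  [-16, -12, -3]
λ = -1: alg = 3, geom = 1

Step 1 — factor the characteristic polynomial to read off the algebraic multiplicities:
  χ_A(x) = (x + 1)^3

Step 2 — compute geometric multiplicities via the rank-nullity identity g(λ) = n − rank(A − λI):
  rank(A − (-1)·I) = 2, so dim ker(A − (-1)·I) = n − 2 = 1

Summary:
  λ = -1: algebraic multiplicity = 3, geometric multiplicity = 1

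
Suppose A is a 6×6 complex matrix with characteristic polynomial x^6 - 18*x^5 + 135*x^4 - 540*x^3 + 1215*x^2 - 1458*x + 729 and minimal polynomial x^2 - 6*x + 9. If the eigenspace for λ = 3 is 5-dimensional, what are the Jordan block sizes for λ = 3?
Block sizes for λ = 3: [2, 1, 1, 1, 1]

Step 1 — from the characteristic polynomial, algebraic multiplicity of λ = 3 is 6. From dim ker(A − (3)·I) = 5, there are exactly 5 Jordan blocks for λ = 3.
Step 2 — from the minimal polynomial, the factor (x − 3)^2 tells us the largest block for λ = 3 has size 2.
Step 3 — with total size 6, 5 blocks, and largest block 2, the block sizes (in nonincreasing order) are [2, 1, 1, 1, 1].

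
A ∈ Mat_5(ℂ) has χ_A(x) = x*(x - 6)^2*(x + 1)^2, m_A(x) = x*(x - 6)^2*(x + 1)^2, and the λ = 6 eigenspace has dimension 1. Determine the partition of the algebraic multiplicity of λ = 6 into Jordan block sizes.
Block sizes for λ = 6: [2]

Step 1 — from the characteristic polynomial, algebraic multiplicity of λ = 6 is 2. From dim ker(A − (6)·I) = 1, there are exactly 1 Jordan blocks for λ = 6.
Step 2 — from the minimal polynomial, the factor (x − 6)^2 tells us the largest block for λ = 6 has size 2.
Step 3 — with total size 2, 1 blocks, and largest block 2, the block sizes (in nonincreasing order) are [2].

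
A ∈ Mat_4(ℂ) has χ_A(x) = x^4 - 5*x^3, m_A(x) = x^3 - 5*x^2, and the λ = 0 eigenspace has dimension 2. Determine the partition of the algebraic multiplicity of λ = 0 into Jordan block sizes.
Block sizes for λ = 0: [2, 1]

Step 1 — from the characteristic polynomial, algebraic multiplicity of λ = 0 is 3. From dim ker(A − (0)·I) = 2, there are exactly 2 Jordan blocks for λ = 0.
Step 2 — from the minimal polynomial, the factor (x − 0)^2 tells us the largest block for λ = 0 has size 2.
Step 3 — with total size 3, 2 blocks, and largest block 2, the block sizes (in nonincreasing order) are [2, 1].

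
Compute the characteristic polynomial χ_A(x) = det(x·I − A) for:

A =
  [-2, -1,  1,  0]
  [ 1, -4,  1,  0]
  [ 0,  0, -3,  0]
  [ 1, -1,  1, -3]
x^4 + 12*x^3 + 54*x^2 + 108*x + 81

Expanding det(x·I − A) (e.g. by cofactor expansion or by noting that A is similar to its Jordan form J, which has the same characteristic polynomial as A) gives
  χ_A(x) = x^4 + 12*x^3 + 54*x^2 + 108*x + 81
which factors as (x + 3)^4. The eigenvalues (with algebraic multiplicities) are λ = -3 with multiplicity 4.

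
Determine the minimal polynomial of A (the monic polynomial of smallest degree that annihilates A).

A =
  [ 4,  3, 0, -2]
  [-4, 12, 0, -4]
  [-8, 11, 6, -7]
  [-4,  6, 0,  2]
x^2 - 12*x + 36

The characteristic polynomial is χ_A(x) = (x - 6)^4, so the eigenvalues are known. The minimal polynomial is
  m_A(x) = Π_λ (x − λ)^{k_λ}
where k_λ is the size of the *largest* Jordan block for λ (equivalently, the smallest k with (A − λI)^k v = 0 for every generalised eigenvector v of λ).

  λ = 6: largest Jordan block has size 2, contributing (x − 6)^2

So m_A(x) = (x - 6)^2 = x^2 - 12*x + 36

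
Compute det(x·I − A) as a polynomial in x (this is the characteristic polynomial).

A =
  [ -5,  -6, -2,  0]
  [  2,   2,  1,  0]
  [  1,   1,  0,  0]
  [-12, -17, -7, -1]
x^4 + 4*x^3 + 6*x^2 + 4*x + 1

Expanding det(x·I − A) (e.g. by cofactor expansion or by noting that A is similar to its Jordan form J, which has the same characteristic polynomial as A) gives
  χ_A(x) = x^4 + 4*x^3 + 6*x^2 + 4*x + 1
which factors as (x + 1)^4. The eigenvalues (with algebraic multiplicities) are λ = -1 with multiplicity 4.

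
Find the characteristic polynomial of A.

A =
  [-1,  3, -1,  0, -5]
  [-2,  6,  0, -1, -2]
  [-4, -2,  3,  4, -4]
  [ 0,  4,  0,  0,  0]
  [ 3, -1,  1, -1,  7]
x^5 - 15*x^4 + 88*x^3 - 252*x^2 + 352*x - 192

Expanding det(x·I − A) (e.g. by cofactor expansion or by noting that A is similar to its Jordan form J, which has the same characteristic polynomial as A) gives
  χ_A(x) = x^5 - 15*x^4 + 88*x^3 - 252*x^2 + 352*x - 192
which factors as (x - 4)^2*(x - 3)*(x - 2)^2. The eigenvalues (with algebraic multiplicities) are λ = 2 with multiplicity 2, λ = 3 with multiplicity 1, λ = 4 with multiplicity 2.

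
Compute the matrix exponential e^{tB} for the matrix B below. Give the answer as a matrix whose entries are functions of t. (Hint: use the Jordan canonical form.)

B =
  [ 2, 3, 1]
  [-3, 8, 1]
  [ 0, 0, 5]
e^{tB} =
  [-3*t*exp(5*t) + exp(5*t), 3*t*exp(5*t), t*exp(5*t)]
  [-3*t*exp(5*t), 3*t*exp(5*t) + exp(5*t), t*exp(5*t)]
  [0, 0, exp(5*t)]

Strategy: write B = P · J · P⁻¹ where J is a Jordan canonical form, so e^{tB} = P · e^{tJ} · P⁻¹, and e^{tJ} can be computed block-by-block.

B has Jordan form
J =
  [5, 1, 0]
  [0, 5, 0]
  [0, 0, 5]
(up to reordering of blocks).

Per-block formulas:
  For a 1×1 block at λ = 5: exp(t · [5]) = [e^(5t)].
  For a 2×2 Jordan block J_2(5): exp(t · J_2(5)) = e^(5t)·(I + t·N), where N is the 2×2 nilpotent shift.

After assembling e^{tJ} and conjugating by P, we get:

e^{tB} =
  [-3*t*exp(5*t) + exp(5*t), 3*t*exp(5*t), t*exp(5*t)]
  [-3*t*exp(5*t), 3*t*exp(5*t) + exp(5*t), t*exp(5*t)]
  [0, 0, exp(5*t)]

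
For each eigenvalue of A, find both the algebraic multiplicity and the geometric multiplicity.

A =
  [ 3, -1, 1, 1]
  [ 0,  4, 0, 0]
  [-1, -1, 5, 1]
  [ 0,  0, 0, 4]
λ = 4: alg = 4, geom = 3

Step 1 — factor the characteristic polynomial to read off the algebraic multiplicities:
  χ_A(x) = (x - 4)^4

Step 2 — compute geometric multiplicities via the rank-nullity identity g(λ) = n − rank(A − λI):
  rank(A − (4)·I) = 1, so dim ker(A − (4)·I) = n − 1 = 3

Summary:
  λ = 4: algebraic multiplicity = 4, geometric multiplicity = 3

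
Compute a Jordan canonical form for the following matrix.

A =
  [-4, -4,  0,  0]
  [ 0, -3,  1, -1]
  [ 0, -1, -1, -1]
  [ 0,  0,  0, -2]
J_1(-4) ⊕ J_2(-2) ⊕ J_1(-2)

The characteristic polynomial is
  det(x·I − A) = x^4 + 10*x^3 + 36*x^2 + 56*x + 32 = (x + 2)^3*(x + 4)

Eigenvalues and multiplicities (the geometric multiplicity of λ is n − rank(A − λI), which equals the number of Jordan blocks for λ):
  λ = -4: algebraic multiplicity = 1, geometric multiplicity = 1
  λ = -2: algebraic multiplicity = 3, geometric multiplicity = 2

Determining the block sizes for each eigenvalue:
  λ = -4: one block (gm = 1), so the single block has size am = 1 → block sizes [1]
  λ = -2: 2 blocks summing to 3 forces exactly one block of size 2 and the rest size 1 → block sizes [2, 1]

Assembling the blocks gives a Jordan form
J =
  [-4,  0,  0,  0]
  [ 0, -2,  1,  0]
  [ 0,  0, -2,  0]
  [ 0,  0,  0, -2]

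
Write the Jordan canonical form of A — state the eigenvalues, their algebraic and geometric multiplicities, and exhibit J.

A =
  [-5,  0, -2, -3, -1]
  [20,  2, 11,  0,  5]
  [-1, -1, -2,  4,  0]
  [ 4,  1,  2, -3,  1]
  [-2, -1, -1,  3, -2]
J_3(-2) ⊕ J_2(-2)

The characteristic polynomial is
  det(x·I − A) = x^5 + 10*x^4 + 40*x^3 + 80*x^2 + 80*x + 32 = (x + 2)^5

Eigenvalues and multiplicities (the geometric multiplicity of λ is n − rank(A − λI), which equals the number of Jordan blocks for λ):
  λ = -2: algebraic multiplicity = 5, geometric multiplicity = 2

Determining the block sizes for each eigenvalue:
  λ = -2: with am = 5 and gm = 2, the partition is not yet determined (e.g. several partitions of 5 into 2 parts exist). Let N = A − (-2)·I. Computing rank(N^1) = 3, rank(N^2) = 1, rank(N^3) = 0; the number of blocks of size ≥ j is rank(N^{j−1}) − rank(N^j), giving [2, 2, 1]. So we have 1 block(s) of size 3, 1 block(s) of size 2 → block sizes [3, 2]

Assembling the blocks gives a Jordan form
J =
  [-2,  1,  0,  0,  0]
  [ 0, -2,  1,  0,  0]
  [ 0,  0, -2,  0,  0]
  [ 0,  0,  0, -2,  1]
  [ 0,  0,  0,  0, -2]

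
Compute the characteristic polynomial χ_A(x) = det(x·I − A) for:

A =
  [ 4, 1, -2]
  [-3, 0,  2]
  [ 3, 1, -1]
x^3 - 3*x^2 + 3*x - 1

Expanding det(x·I − A) (e.g. by cofactor expansion or by noting that A is similar to its Jordan form J, which has the same characteristic polynomial as A) gives
  χ_A(x) = x^3 - 3*x^2 + 3*x - 1
which factors as (x - 1)^3. The eigenvalues (with algebraic multiplicities) are λ = 1 with multiplicity 3.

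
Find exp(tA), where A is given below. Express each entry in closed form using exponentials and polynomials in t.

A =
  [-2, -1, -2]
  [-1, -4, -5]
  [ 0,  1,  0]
e^{tA} =
  [t^2*exp(-2*t)/2 + exp(-2*t), -t*exp(-2*t), t^2*exp(-2*t)/2 - 2*t*exp(-2*t)]
  [t^2*exp(-2*t) - t*exp(-2*t), -2*t*exp(-2*t) + exp(-2*t), t^2*exp(-2*t) - 5*t*exp(-2*t)]
  [-t^2*exp(-2*t)/2, t*exp(-2*t), -t^2*exp(-2*t)/2 + 2*t*exp(-2*t) + exp(-2*t)]

Strategy: write A = P · J · P⁻¹ where J is a Jordan canonical form, so e^{tA} = P · e^{tJ} · P⁻¹, and e^{tJ} can be computed block-by-block.

A has Jordan form
J =
  [-2,  1,  0]
  [ 0, -2,  1]
  [ 0,  0, -2]
(up to reordering of blocks).

Per-block formulas:
  For a 3×3 Jordan block J_3(-2): exp(t · J_3(-2)) = e^(-2t)·(I + t·N + (t^2/2)·N^2), where N is the 3×3 nilpotent shift.

After assembling e^{tJ} and conjugating by P, we get:

e^{tA} =
  [t^2*exp(-2*t)/2 + exp(-2*t), -t*exp(-2*t), t^2*exp(-2*t)/2 - 2*t*exp(-2*t)]
  [t^2*exp(-2*t) - t*exp(-2*t), -2*t*exp(-2*t) + exp(-2*t), t^2*exp(-2*t) - 5*t*exp(-2*t)]
  [-t^2*exp(-2*t)/2, t*exp(-2*t), -t^2*exp(-2*t)/2 + 2*t*exp(-2*t) + exp(-2*t)]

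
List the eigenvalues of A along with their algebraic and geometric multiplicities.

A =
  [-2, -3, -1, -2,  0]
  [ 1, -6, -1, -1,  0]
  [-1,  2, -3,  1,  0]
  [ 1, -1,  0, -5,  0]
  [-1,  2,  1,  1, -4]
λ = -4: alg = 5, geom = 3

Step 1 — factor the characteristic polynomial to read off the algebraic multiplicities:
  χ_A(x) = (x + 4)^5

Step 2 — compute geometric multiplicities via the rank-nullity identity g(λ) = n − rank(A − λI):
  rank(A − (-4)·I) = 2, so dim ker(A − (-4)·I) = n − 2 = 3

Summary:
  λ = -4: algebraic multiplicity = 5, geometric multiplicity = 3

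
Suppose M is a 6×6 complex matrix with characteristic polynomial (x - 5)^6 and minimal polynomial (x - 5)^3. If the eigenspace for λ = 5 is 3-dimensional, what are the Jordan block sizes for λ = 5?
Block sizes for λ = 5: [3, 2, 1]

Step 1 — from the characteristic polynomial, algebraic multiplicity of λ = 5 is 6. From dim ker(M − (5)·I) = 3, there are exactly 3 Jordan blocks for λ = 5.
Step 2 — from the minimal polynomial, the factor (x − 5)^3 tells us the largest block for λ = 5 has size 3.
Step 3 — with total size 6, 3 blocks, and largest block 3, the block sizes (in nonincreasing order) are [3, 2, 1].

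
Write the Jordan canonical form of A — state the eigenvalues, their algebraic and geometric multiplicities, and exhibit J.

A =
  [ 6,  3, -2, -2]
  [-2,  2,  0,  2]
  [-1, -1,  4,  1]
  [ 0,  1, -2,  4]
J_2(4) ⊕ J_2(4)

The characteristic polynomial is
  det(x·I − A) = x^4 - 16*x^3 + 96*x^2 - 256*x + 256 = (x - 4)^4

Eigenvalues and multiplicities (the geometric multiplicity of λ is n − rank(A − λI), which equals the number of Jordan blocks for λ):
  λ = 4: algebraic multiplicity = 4, geometric multiplicity = 2

Determining the block sizes for each eigenvalue:
  λ = 4: with am = 4 and gm = 2, the partition is not yet determined (e.g. several partitions of 4 into 2 parts exist). Let N = A − (4)·I. Computing rank(N^1) = 2, rank(N^2) = 0; the number of blocks of size ≥ j is rank(N^{j−1}) − rank(N^j), giving [2, 2]. So we have 2 block(s) of size 2 → block sizes [2, 2]

Assembling the blocks gives a Jordan form
J =
  [4, 1, 0, 0]
  [0, 4, 0, 0]
  [0, 0, 4, 1]
  [0, 0, 0, 4]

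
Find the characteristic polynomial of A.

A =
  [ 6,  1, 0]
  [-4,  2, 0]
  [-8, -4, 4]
x^3 - 12*x^2 + 48*x - 64

Expanding det(x·I − A) (e.g. by cofactor expansion or by noting that A is similar to its Jordan form J, which has the same characteristic polynomial as A) gives
  χ_A(x) = x^3 - 12*x^2 + 48*x - 64
which factors as (x - 4)^3. The eigenvalues (with algebraic multiplicities) are λ = 4 with multiplicity 3.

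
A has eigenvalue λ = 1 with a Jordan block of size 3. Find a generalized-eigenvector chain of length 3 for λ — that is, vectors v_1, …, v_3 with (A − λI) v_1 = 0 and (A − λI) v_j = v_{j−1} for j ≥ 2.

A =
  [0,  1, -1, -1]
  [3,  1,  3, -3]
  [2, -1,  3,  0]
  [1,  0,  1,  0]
A Jordan chain for λ = 1 of length 3:
v_1 = (1, 0, -1, 0)ᵀ
v_2 = (-1, 3, 2, 1)ᵀ
v_3 = (1, 0, 0, 0)ᵀ

Let N = A − (1)·I. We want v_3 with N^3 v_3 = 0 but N^2 v_3 ≠ 0; then v_{j-1} := N · v_j for j = 3, …, 2.

Pick v_3 = (1, 0, 0, 0)ᵀ.
Then v_2 = N · v_3 = (-1, 3, 2, 1)ᵀ.
Then v_1 = N · v_2 = (1, 0, -1, 0)ᵀ.

Sanity check: (A − (1)·I) v_1 = (0, 0, 0, 0)ᵀ = 0. ✓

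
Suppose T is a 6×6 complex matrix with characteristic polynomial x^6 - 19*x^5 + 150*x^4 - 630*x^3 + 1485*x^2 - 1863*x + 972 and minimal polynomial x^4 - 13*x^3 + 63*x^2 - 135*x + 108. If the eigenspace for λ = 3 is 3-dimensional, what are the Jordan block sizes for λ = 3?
Block sizes for λ = 3: [3, 1, 1]

Step 1 — from the characteristic polynomial, algebraic multiplicity of λ = 3 is 5. From dim ker(T − (3)·I) = 3, there are exactly 3 Jordan blocks for λ = 3.
Step 2 — from the minimal polynomial, the factor (x − 3)^3 tells us the largest block for λ = 3 has size 3.
Step 3 — with total size 5, 3 blocks, and largest block 3, the block sizes (in nonincreasing order) are [3, 1, 1].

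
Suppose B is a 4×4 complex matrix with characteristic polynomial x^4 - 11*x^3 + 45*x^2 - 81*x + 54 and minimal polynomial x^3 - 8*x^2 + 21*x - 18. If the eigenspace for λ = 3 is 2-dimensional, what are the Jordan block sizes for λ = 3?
Block sizes for λ = 3: [2, 1]

Step 1 — from the characteristic polynomial, algebraic multiplicity of λ = 3 is 3. From dim ker(B − (3)·I) = 2, there are exactly 2 Jordan blocks for λ = 3.
Step 2 — from the minimal polynomial, the factor (x − 3)^2 tells us the largest block for λ = 3 has size 2.
Step 3 — with total size 3, 2 blocks, and largest block 2, the block sizes (in nonincreasing order) are [2, 1].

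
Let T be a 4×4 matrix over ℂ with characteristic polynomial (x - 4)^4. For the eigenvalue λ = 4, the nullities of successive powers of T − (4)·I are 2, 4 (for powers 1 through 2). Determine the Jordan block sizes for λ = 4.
Block sizes for λ = 4: [2, 2]

From the dimensions of kernels of powers, the number of Jordan blocks of size at least j is d_j − d_{j−1} where d_j = dim ker(N^j) (with d_0 = 0). Computing the differences gives [2, 2].
The number of blocks of size exactly k is (#blocks of size ≥ k) − (#blocks of size ≥ k + 1), so the partition is: 2 block(s) of size 2.
In nonincreasing order the block sizes are [2, 2].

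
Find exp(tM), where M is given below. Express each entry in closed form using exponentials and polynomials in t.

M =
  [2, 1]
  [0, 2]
e^{tM} =
  [exp(2*t), t*exp(2*t)]
  [0, exp(2*t)]

Strategy: write M = P · J · P⁻¹ where J is a Jordan canonical form, so e^{tM} = P · e^{tJ} · P⁻¹, and e^{tJ} can be computed block-by-block.

M has Jordan form
J =
  [2, 1]
  [0, 2]
(up to reordering of blocks).

Per-block formulas:
  For a 2×2 Jordan block J_2(2): exp(t · J_2(2)) = e^(2t)·(I + t·N), where N is the 2×2 nilpotent shift.

After assembling e^{tJ} and conjugating by P, we get:

e^{tM} =
  [exp(2*t), t*exp(2*t)]
  [0, exp(2*t)]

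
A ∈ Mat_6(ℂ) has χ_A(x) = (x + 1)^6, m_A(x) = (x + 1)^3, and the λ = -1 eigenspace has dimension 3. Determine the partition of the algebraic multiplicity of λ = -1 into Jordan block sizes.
Block sizes for λ = -1: [3, 2, 1]

Step 1 — from the characteristic polynomial, algebraic multiplicity of λ = -1 is 6. From dim ker(A − (-1)·I) = 3, there are exactly 3 Jordan blocks for λ = -1.
Step 2 — from the minimal polynomial, the factor (x + 1)^3 tells us the largest block for λ = -1 has size 3.
Step 3 — with total size 6, 3 blocks, and largest block 3, the block sizes (in nonincreasing order) are [3, 2, 1].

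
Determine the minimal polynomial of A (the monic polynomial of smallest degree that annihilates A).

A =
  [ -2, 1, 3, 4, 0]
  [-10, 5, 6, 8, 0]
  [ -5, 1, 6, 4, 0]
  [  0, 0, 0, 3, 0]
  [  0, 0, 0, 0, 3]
x^2 - 6*x + 9

The characteristic polynomial is χ_A(x) = (x - 3)^5, so the eigenvalues are known. The minimal polynomial is
  m_A(x) = Π_λ (x − λ)^{k_λ}
where k_λ is the size of the *largest* Jordan block for λ (equivalently, the smallest k with (A − λI)^k v = 0 for every generalised eigenvector v of λ).

  λ = 3: largest Jordan block has size 2, contributing (x − 3)^2

So m_A(x) = (x - 3)^2 = x^2 - 6*x + 9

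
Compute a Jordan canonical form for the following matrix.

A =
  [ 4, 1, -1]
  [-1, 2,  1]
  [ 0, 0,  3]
J_2(3) ⊕ J_1(3)

The characteristic polynomial is
  det(x·I − A) = x^3 - 9*x^2 + 27*x - 27 = (x - 3)^3

Eigenvalues and multiplicities (the geometric multiplicity of λ is n − rank(A − λI), which equals the number of Jordan blocks for λ):
  λ = 3: algebraic multiplicity = 3, geometric multiplicity = 2

Determining the block sizes for each eigenvalue:
  λ = 3: 2 blocks summing to 3 forces exactly one block of size 2 and the rest size 1 → block sizes [2, 1]

Assembling the blocks gives a Jordan form
J =
  [3, 1, 0]
  [0, 3, 0]
  [0, 0, 3]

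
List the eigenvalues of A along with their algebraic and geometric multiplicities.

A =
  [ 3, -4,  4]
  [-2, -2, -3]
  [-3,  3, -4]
λ = -1: alg = 3, geom = 1

Step 1 — factor the characteristic polynomial to read off the algebraic multiplicities:
  χ_A(x) = (x + 1)^3

Step 2 — compute geometric multiplicities via the rank-nullity identity g(λ) = n − rank(A − λI):
  rank(A − (-1)·I) = 2, so dim ker(A − (-1)·I) = n − 2 = 1

Summary:
  λ = -1: algebraic multiplicity = 3, geometric multiplicity = 1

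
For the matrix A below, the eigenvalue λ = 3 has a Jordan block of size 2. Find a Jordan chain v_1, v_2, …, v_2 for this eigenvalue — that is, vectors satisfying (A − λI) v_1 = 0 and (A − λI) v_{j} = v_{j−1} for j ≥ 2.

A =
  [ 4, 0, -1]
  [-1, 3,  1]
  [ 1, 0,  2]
A Jordan chain for λ = 3 of length 2:
v_1 = (1, -1, 1)ᵀ
v_2 = (1, 0, 0)ᵀ

Let N = A − (3)·I. We want v_2 with N^2 v_2 = 0 but N^1 v_2 ≠ 0; then v_{j-1} := N · v_j for j = 2, …, 2.

Pick v_2 = (1, 0, 0)ᵀ.
Then v_1 = N · v_2 = (1, -1, 1)ᵀ.

Sanity check: (A − (3)·I) v_1 = (0, 0, 0)ᵀ = 0. ✓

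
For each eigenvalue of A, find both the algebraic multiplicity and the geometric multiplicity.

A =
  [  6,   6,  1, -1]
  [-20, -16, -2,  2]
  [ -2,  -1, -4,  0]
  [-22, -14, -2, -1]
λ = -4: alg = 3, geom = 1; λ = -3: alg = 1, geom = 1

Step 1 — factor the characteristic polynomial to read off the algebraic multiplicities:
  χ_A(x) = (x + 3)*(x + 4)^3

Step 2 — compute geometric multiplicities via the rank-nullity identity g(λ) = n − rank(A − λI):
  rank(A − (-4)·I) = 3, so dim ker(A − (-4)·I) = n − 3 = 1
  rank(A − (-3)·I) = 3, so dim ker(A − (-3)·I) = n − 3 = 1

Summary:
  λ = -4: algebraic multiplicity = 3, geometric multiplicity = 1
  λ = -3: algebraic multiplicity = 1, geometric multiplicity = 1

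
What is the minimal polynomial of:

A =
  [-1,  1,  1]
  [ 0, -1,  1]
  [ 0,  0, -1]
x^3 + 3*x^2 + 3*x + 1

The characteristic polynomial is χ_A(x) = (x + 1)^3, so the eigenvalues are known. The minimal polynomial is
  m_A(x) = Π_λ (x − λ)^{k_λ}
where k_λ is the size of the *largest* Jordan block for λ (equivalently, the smallest k with (A − λI)^k v = 0 for every generalised eigenvector v of λ).

  λ = -1: largest Jordan block has size 3, contributing (x + 1)^3

So m_A(x) = (x + 1)^3 = x^3 + 3*x^2 + 3*x + 1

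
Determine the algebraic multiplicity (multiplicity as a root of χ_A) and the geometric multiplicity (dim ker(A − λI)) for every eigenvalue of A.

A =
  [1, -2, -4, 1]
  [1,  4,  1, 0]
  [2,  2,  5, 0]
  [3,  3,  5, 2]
λ = 3: alg = 4, geom = 2

Step 1 — factor the characteristic polynomial to read off the algebraic multiplicities:
  χ_A(x) = (x - 3)^4

Step 2 — compute geometric multiplicities via the rank-nullity identity g(λ) = n − rank(A − λI):
  rank(A − (3)·I) = 2, so dim ker(A − (3)·I) = n − 2 = 2

Summary:
  λ = 3: algebraic multiplicity = 4, geometric multiplicity = 2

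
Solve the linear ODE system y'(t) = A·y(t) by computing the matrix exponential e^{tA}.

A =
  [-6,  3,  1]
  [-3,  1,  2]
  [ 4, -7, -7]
e^{tA} =
  [-t^2*exp(-4*t)/2 - 2*t*exp(-4*t) + exp(-4*t), t^2*exp(-4*t) + 3*t*exp(-4*t), t^2*exp(-4*t)/2 + t*exp(-4*t)]
  [-t^2*exp(-4*t)/2 - 3*t*exp(-4*t), t^2*exp(-4*t) + 5*t*exp(-4*t) + exp(-4*t), t^2*exp(-4*t)/2 + 2*t*exp(-4*t)]
  [t^2*exp(-4*t)/2 + 4*t*exp(-4*t), -t^2*exp(-4*t) - 7*t*exp(-4*t), -t^2*exp(-4*t)/2 - 3*t*exp(-4*t) + exp(-4*t)]

Strategy: write A = P · J · P⁻¹ where J is a Jordan canonical form, so e^{tA} = P · e^{tJ} · P⁻¹, and e^{tJ} can be computed block-by-block.

A has Jordan form
J =
  [-4,  1,  0]
  [ 0, -4,  1]
  [ 0,  0, -4]
(up to reordering of blocks).

Per-block formulas:
  For a 3×3 Jordan block J_3(-4): exp(t · J_3(-4)) = e^(-4t)·(I + t·N + (t^2/2)·N^2), where N is the 3×3 nilpotent shift.

After assembling e^{tJ} and conjugating by P, we get:

e^{tA} =
  [-t^2*exp(-4*t)/2 - 2*t*exp(-4*t) + exp(-4*t), t^2*exp(-4*t) + 3*t*exp(-4*t), t^2*exp(-4*t)/2 + t*exp(-4*t)]
  [-t^2*exp(-4*t)/2 - 3*t*exp(-4*t), t^2*exp(-4*t) + 5*t*exp(-4*t) + exp(-4*t), t^2*exp(-4*t)/2 + 2*t*exp(-4*t)]
  [t^2*exp(-4*t)/2 + 4*t*exp(-4*t), -t^2*exp(-4*t) - 7*t*exp(-4*t), -t^2*exp(-4*t)/2 - 3*t*exp(-4*t) + exp(-4*t)]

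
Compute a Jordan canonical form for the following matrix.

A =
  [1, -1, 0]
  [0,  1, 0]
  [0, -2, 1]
J_2(1) ⊕ J_1(1)

The characteristic polynomial is
  det(x·I − A) = x^3 - 3*x^2 + 3*x - 1 = (x - 1)^3

Eigenvalues and multiplicities (the geometric multiplicity of λ is n − rank(A − λI), which equals the number of Jordan blocks for λ):
  λ = 1: algebraic multiplicity = 3, geometric multiplicity = 2

Determining the block sizes for each eigenvalue:
  λ = 1: 2 blocks summing to 3 forces exactly one block of size 2 and the rest size 1 → block sizes [2, 1]

Assembling the blocks gives a Jordan form
J =
  [1, 1, 0]
  [0, 1, 0]
  [0, 0, 1]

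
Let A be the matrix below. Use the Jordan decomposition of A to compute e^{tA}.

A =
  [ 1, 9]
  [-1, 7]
e^{tA} =
  [-3*t*exp(4*t) + exp(4*t), 9*t*exp(4*t)]
  [-t*exp(4*t), 3*t*exp(4*t) + exp(4*t)]

Strategy: write A = P · J · P⁻¹ where J is a Jordan canonical form, so e^{tA} = P · e^{tJ} · P⁻¹, and e^{tJ} can be computed block-by-block.

A has Jordan form
J =
  [4, 1]
  [0, 4]
(up to reordering of blocks).

Per-block formulas:
  For a 2×2 Jordan block J_2(4): exp(t · J_2(4)) = e^(4t)·(I + t·N), where N is the 2×2 nilpotent shift.

After assembling e^{tJ} and conjugating by P, we get:

e^{tA} =
  [-3*t*exp(4*t) + exp(4*t), 9*t*exp(4*t)]
  [-t*exp(4*t), 3*t*exp(4*t) + exp(4*t)]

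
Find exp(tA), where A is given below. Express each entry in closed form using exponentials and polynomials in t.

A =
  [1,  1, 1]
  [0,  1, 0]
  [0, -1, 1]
e^{tA} =
  [exp(t), -t^2*exp(t)/2 + t*exp(t), t*exp(t)]
  [0, exp(t), 0]
  [0, -t*exp(t), exp(t)]

Strategy: write A = P · J · P⁻¹ where J is a Jordan canonical form, so e^{tA} = P · e^{tJ} · P⁻¹, and e^{tJ} can be computed block-by-block.

A has Jordan form
J =
  [1, 1, 0]
  [0, 1, 1]
  [0, 0, 1]
(up to reordering of blocks).

Per-block formulas:
  For a 3×3 Jordan block J_3(1): exp(t · J_3(1)) = e^(1t)·(I + t·N + (t^2/2)·N^2), where N is the 3×3 nilpotent shift.

After assembling e^{tJ} and conjugating by P, we get:

e^{tA} =
  [exp(t), -t^2*exp(t)/2 + t*exp(t), t*exp(t)]
  [0, exp(t), 0]
  [0, -t*exp(t), exp(t)]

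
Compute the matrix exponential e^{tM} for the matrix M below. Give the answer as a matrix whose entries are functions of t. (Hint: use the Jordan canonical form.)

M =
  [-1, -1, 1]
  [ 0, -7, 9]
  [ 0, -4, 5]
e^{tM} =
  [exp(-t), t^2*exp(-t) - t*exp(-t), -3*t^2*exp(-t)/2 + t*exp(-t)]
  [0, -6*t*exp(-t) + exp(-t), 9*t*exp(-t)]
  [0, -4*t*exp(-t), 6*t*exp(-t) + exp(-t)]

Strategy: write M = P · J · P⁻¹ where J is a Jordan canonical form, so e^{tM} = P · e^{tJ} · P⁻¹, and e^{tJ} can be computed block-by-block.

M has Jordan form
J =
  [-1,  1,  0]
  [ 0, -1,  1]
  [ 0,  0, -1]
(up to reordering of blocks).

Per-block formulas:
  For a 3×3 Jordan block J_3(-1): exp(t · J_3(-1)) = e^(-1t)·(I + t·N + (t^2/2)·N^2), where N is the 3×3 nilpotent shift.

After assembling e^{tJ} and conjugating by P, we get:

e^{tM} =
  [exp(-t), t^2*exp(-t) - t*exp(-t), -3*t^2*exp(-t)/2 + t*exp(-t)]
  [0, -6*t*exp(-t) + exp(-t), 9*t*exp(-t)]
  [0, -4*t*exp(-t), 6*t*exp(-t) + exp(-t)]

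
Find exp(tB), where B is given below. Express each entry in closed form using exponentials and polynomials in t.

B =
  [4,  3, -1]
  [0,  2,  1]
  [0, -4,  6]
e^{tB} =
  [exp(4*t), -t^2*exp(4*t) + 3*t*exp(4*t), t^2*exp(4*t)/2 - t*exp(4*t)]
  [0, -2*t*exp(4*t) + exp(4*t), t*exp(4*t)]
  [0, -4*t*exp(4*t), 2*t*exp(4*t) + exp(4*t)]

Strategy: write B = P · J · P⁻¹ where J is a Jordan canonical form, so e^{tB} = P · e^{tJ} · P⁻¹, and e^{tJ} can be computed block-by-block.

B has Jordan form
J =
  [4, 1, 0]
  [0, 4, 1]
  [0, 0, 4]
(up to reordering of blocks).

Per-block formulas:
  For a 3×3 Jordan block J_3(4): exp(t · J_3(4)) = e^(4t)·(I + t·N + (t^2/2)·N^2), where N is the 3×3 nilpotent shift.

After assembling e^{tJ} and conjugating by P, we get:

e^{tB} =
  [exp(4*t), -t^2*exp(4*t) + 3*t*exp(4*t), t^2*exp(4*t)/2 - t*exp(4*t)]
  [0, -2*t*exp(4*t) + exp(4*t), t*exp(4*t)]
  [0, -4*t*exp(4*t), 2*t*exp(4*t) + exp(4*t)]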